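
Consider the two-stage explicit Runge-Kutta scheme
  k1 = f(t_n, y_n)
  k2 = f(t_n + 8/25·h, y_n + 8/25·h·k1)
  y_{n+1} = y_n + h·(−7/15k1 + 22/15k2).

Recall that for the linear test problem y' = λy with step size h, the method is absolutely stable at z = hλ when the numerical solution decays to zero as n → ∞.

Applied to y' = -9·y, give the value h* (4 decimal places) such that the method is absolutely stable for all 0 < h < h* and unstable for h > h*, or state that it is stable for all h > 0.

Test eqn y'=λy, z=hλ:
  k1=λy_n ⇒ h·k1=z·y_n;  k2=λ(1+8/25z)y_n ⇒ h·k2=z(1+8/25z)y_n
  y_{n+1}/y_n = 1 − 7/15z + 22/15z(1+8/25z) = 1 + z + 176/375z²
  R(z) = 1 + z + 176/375z².

Need |R(x)|<1, x<0.
x=-1.01: |R|=0.4688
R=1: x+176/375x²=0 ⇒ x=−375/176=-2.1307; min R=1−1/(4·176/375)=0.4673>−1
Confirm numerically:
  x=-1.899: |R|=0.79351 <1
  x=-1.234: |R|=0.48068 <1
  x=-1.147: |R|=0.47046 <1
  x=-0.883: |R|=0.48293 <1
  x=-2.680: |R|=1.69094 >1
  x=-2.633: |R|=1.62074 >1
  x=-2.348: |R|=1.23948 >1
So |R|<1 on (-2.1307, 0).

(-2.1307,0); λ=-9 ⇒ h* = (375/176)/9 = 0.2367.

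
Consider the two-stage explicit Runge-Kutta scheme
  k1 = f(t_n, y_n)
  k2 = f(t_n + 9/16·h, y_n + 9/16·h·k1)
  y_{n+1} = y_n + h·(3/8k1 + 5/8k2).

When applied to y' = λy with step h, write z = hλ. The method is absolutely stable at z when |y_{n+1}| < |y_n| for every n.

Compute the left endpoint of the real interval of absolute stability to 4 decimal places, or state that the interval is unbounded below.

left endpoint -2.8444.

Test eqn y'=λy, z=hλ:
  k1=λy_n ⇒ h·k1=z·y_n;  k2=λ(1+9/16z)y_n ⇒ h·k2=z(1+9/16z)y_n
  y_{n+1}/y_n = 1 + 3/8z + 5/8z(1+9/16z) = 1 + z + 45/128z²
  ⇒ R(z) = 1 + z + 45/128z².

Solve |R(x)|<1 on ℝ⁻.
x=-1.03: |R|=0.3430
R=1: x+45/128x²=0 ⇒ x=−128/45=-2.8444; min R=1−1/(4·45/128)=0.2889>−1
Confirm numerically:
  x=-2.317: |R|=0.57036 <1
  x=-2.035: |R|=0.42090 <1
  x=-1.632: |R|=0.30436 <1
  x=-3.309: |R|=1.54043 >1
  x=-3.286: |R|=1.51010 >1
  x=-3.268: |R|=1.48663 >1
Interval (-2.8444, 0).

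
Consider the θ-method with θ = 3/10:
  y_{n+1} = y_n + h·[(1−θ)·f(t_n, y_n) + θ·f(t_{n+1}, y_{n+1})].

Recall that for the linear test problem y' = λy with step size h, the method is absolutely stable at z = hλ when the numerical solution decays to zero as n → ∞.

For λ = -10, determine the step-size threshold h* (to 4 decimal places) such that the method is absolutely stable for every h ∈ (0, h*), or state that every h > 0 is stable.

(-5.0000,0); λ=-10 ⇒ h* = (5)/10 = 0.5000.

On y'=λy, z=hλ:
  y_{n+1} = y_n + z·[7/10·y_n + 3/10·y_{n+1}] ⇒ (1 − 3/10z)y_{n+1} = (1 + 7/10z)y_n
  so R(z) = (1 + 7/10z)/(1 − 3/10z).

Find x<0 with |R(x)|<1.
x=-1.61: |R|=0.0856
R=−1: 1+7/10x = −1+3/10x ⇒ -2/5x=2 ⇒ x=2/(-2/5)=-5.0000
Confirm numerically:
  x=-4.618: |R|=0.93594 <1
  x=-3.909: |R|=0.79914 <1
  x=-2.581: |R|=0.45466 <1
  x=-5.361: |R|=1.05536 >1
  x=-5.095: |R|=1.01503 >1
  x=-5.092: |R|=1.01456 >1
Stable set (-5.0000, 0).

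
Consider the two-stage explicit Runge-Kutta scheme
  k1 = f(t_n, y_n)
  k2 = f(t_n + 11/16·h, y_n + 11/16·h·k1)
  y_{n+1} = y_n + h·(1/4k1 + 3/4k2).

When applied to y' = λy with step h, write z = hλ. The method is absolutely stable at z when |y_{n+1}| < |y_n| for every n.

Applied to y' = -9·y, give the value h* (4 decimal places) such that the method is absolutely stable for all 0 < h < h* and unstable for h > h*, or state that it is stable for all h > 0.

(-1.9394,0); λ=-9 ⇒ h* = (64/33)/9 = 0.2155.

Set f=λy, z=hλ:
  k1=λy_n ⇒ h·k1=z·y_n;  k2=λ(1+11/16z)y_n ⇒ h·k2=z(1+11/16z)y_n
  y_{n+1}/y_n = 1 + 1/4z + 3/4z(1+11/16z) = 1 + z + 33/64z²
  so R(z) = 1 + z + 33/64z².

Solve |R(x)|<1 on ℝ⁻.
x=-0.68: |R|=0.5584
R=1: x+33/64x²=0 ⇒ x=−64/33=-1.9394; min R=1−1/(4·33/64)=0.5152>−1
Confirm numerically:
  x=-1.911: |R|=0.97202 <1
  x=-1.484: |R|=0.65154 <1
  x=-1.424: |R|=0.62157 <1
  x=-2.528: |R|=1.76725 >1
  x=-2.047: |R|=1.11358 >1
Interval (-1.9394, 0).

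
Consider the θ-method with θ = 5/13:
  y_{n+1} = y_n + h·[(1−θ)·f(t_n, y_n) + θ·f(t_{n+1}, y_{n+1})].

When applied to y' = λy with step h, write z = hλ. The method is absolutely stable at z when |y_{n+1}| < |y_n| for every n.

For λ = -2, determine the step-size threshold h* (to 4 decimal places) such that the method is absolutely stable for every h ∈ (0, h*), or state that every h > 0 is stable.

(-8.6667,0); λ=-2 ⇒ h* = (26/3)/2 = 4.3333.

Set f=λy, z=hλ:
  y_{n+1} = y_n + z·[8/13·y_n + 5/13·y_{n+1}] ⇒ (1 − 5/13z)y_{n+1} = (1 + 8/13z)y_n
  R(z) = (1 + 8/13z)/(1 − 5/13z).

Find x<0 with |R(x)|<1.
x=-0.97: |R|=0.2936
R=−1: 1+8/13x = −1+5/13x ⇒ -3/13x=2 ⇒ x=2/(-3/13)=-8.6667
Confirm numerically:
  x=-5.650: |R|=0.78061 <1
  x=-5.290: |R|=0.74322 <1
  x=-3.600: |R|=0.50968 <1
  x=-9.091: |R|=1.02178 >1
  x=-8.816: |R|=1.00785 >1
  x=-8.701: |R|=1.00182 >1
So |R|<1 on (-8.6667, 0).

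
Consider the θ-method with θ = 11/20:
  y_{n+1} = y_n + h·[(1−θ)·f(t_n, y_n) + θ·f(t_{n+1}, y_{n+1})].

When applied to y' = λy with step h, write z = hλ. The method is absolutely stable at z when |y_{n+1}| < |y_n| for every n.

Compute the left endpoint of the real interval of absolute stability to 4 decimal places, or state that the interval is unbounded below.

(−∞, 0) — no finite endpoint.

With y'=λy (z=hλ):
  y_{n+1} = y_n + z·[9/20·y_n + 11/20·y_{n+1}] ⇒ (1 − 11/20z)y_{n+1} = (1 + 9/20z)y_n
  ⇒ R(z) = (1 + 9/20z)/(1 − 11/20z).

Find x<0 with |R(x)|<1.
x=-1.77: |R|=0.1031
x=-2: |R|=0.0476
x=-10: |R|=0.5385
x=-100: |R|=0.7857
θ=11/20≥1/2 ⇒ |1+9/20x|<|1−11/20x| ∀x<0 ⇒ unbounded interval.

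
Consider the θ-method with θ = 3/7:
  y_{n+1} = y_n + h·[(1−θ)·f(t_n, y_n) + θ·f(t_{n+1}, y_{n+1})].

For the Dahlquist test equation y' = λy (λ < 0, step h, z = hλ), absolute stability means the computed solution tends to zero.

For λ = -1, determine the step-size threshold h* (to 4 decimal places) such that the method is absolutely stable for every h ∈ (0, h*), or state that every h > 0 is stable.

With y'=λy (z=hλ):
  y_{n+1} = y_n + z·[4/7·y_n + 3/7·y_{n+1}] ⇒ (1 − 3/7z)y_{n+1} = (1 + 4/7z)y_n
  so R(z) = (1 + 4/7z)/(1 − 3/7z).

Need |R(x)|<1, x<0.
x=-1.16: |R|=0.2252
R=−1: 1+4/7x = −1+3/7x ⇒ -1/7x=2 ⇒ x=2/(-1/7)=-14.0000
Confirm numerically:
  x=-10.065: |R|=0.89421 <1
  x=-8.939: |R|=0.85034 <1
  x=-7.488: |R|=0.77898 <1
  x=-14.596: |R|=1.01174 >1
  x=-14.293: |R|=1.00587 >1
  x=-14.129: |R|=1.00261 >1
Stable set (-14.0000, 0).

(-14.0000,0); λ=-1 ⇒ h* = (14)/1 = 14.0000.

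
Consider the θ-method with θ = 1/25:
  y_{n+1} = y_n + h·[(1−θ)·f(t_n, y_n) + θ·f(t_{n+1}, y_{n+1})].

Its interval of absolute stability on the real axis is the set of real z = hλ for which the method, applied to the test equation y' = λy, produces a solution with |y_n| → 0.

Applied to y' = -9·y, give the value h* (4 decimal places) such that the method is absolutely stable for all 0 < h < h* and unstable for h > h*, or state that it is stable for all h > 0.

With y'=λy (z=hλ):
  y_{n+1} = y_n + z·[24/25·y_n + 1/25·y_{n+1}] ⇒ (1 − 1/25z)y_{n+1} = (1 + 24/25z)y_n
  R(z) = (1 + 24/25z)/(1 − 1/25z).

Boundary: |R(x)|=1, x<0.
x=-0.44: |R|=0.5676
R=−1: 1+24/25x = −1+1/25x ⇒ -23/25x=2 ⇒ x=2/(-23/25)=-2.1739
Confirm numerically:
  x=-2.045: |R|=0.89037 <1
  x=-2.038: |R|=0.88438 <1
  x=-1.746: |R|=0.63202 <1
  x=-1.495: |R|=0.41064 <1
  x=-2.628: |R|=1.37802 >1
  x=-2.567: |R|=1.32796 >1
  x=-2.487: |R|=1.26198 >1
So |R|<1 on (-2.1739, 0).

(-2.1739,0); λ=-9 ⇒ h* = (50/23)/9 = 0.2415.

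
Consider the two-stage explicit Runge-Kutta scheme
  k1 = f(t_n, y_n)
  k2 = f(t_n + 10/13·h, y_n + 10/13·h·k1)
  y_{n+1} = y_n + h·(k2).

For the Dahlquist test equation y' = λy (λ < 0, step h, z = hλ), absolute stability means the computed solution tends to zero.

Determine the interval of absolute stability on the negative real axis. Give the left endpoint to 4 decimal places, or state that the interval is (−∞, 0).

On y'=λy, z=hλ:
  k1=λy_n ⇒ h·k1=z·y_n;  k2=λ(1+10/13z)y_n ⇒ h·k2=z(1+10/13z)y_n
  y_{n+1}/y_n = 1 + z(1+10/13z) = 1 + z + 10/13z²
  Hence R(z) = 1 + z + 10/13z².

Boundary: |R(x)|=1, x<0.
x=-1.32: |R|=1.0203
R=1: x+10/13x²=0 ⇒ x=−13/10=-1.3000; min R=1−1/(4·10/13)=0.6750>−1
Confirm numerically:
  x=-1.214: |R|=0.91969 <1
  x=-1.196: |R|=0.90432 <1
  x=-0.906: |R|=0.72541 <1
  x=-1.710: |R|=1.53931 >1
  x=-1.623: |R|=1.40325 >1
  x=-1.551: |R|=1.29946 >1
Interval (-1.3000, 0).

(-1.3000, 0).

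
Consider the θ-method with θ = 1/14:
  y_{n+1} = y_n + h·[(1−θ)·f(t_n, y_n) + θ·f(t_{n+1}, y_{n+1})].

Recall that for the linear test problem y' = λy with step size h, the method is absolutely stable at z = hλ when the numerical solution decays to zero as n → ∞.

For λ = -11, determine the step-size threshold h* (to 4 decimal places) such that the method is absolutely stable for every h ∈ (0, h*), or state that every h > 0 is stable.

Test eqn y'=λy, z=hλ:
  y_{n+1} = y_n + z·[13/14·y_n + 1/14·y_{n+1}] ⇒ (1 − 1/14z)y_{n+1} = (1 + 13/14z)y_n
  ⇒ R(z) = (1 + 13/14z)/(1 − 1/14z).

Need |R(x)|<1, x<0.
x=-1.25: |R|=0.1475
R=−1: 1+13/14x = −1+1/14x ⇒ -6/7x=2 ⇒ x=2/(-6/7)=-2.3333
Confirm numerically:
  x=-1.638: |R|=0.46643 <1
  x=-1.353: |R|=0.23377 <1
  x=-1.299: |R|=0.18871 <1
  x=-1.060: |R|=0.01461 <1
  x=-2.719: |R|=1.27681 >1
  x=-2.515: |R|=1.13200 >1
  x=-2.387: |R|=1.03930 >1
Interval (-2.3333, 0).

(-2.3333,0); λ=-11 ⇒ h* = (7/3)/11 = 0.2121.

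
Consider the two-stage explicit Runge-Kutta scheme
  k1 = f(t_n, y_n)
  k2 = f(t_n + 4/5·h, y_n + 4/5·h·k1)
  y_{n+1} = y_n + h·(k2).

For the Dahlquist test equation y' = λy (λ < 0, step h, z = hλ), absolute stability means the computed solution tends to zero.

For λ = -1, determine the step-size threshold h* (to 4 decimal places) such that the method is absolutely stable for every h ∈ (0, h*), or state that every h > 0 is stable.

Test eqn y'=λy, z=hλ:
  k1=λy_n ⇒ h·k1=z·y_n;  k2=λ(1+4/5z)y_n ⇒ h·k2=z(1+4/5z)y_n
  y_{n+1}/y_n = 1 + z(1+4/5z) = 1 + z + 4/5z²
  ⇒ R(z) = 1 + z + 4/5z².

Find x<0 with |R(x)|<1.
x=-1.34: |R|=1.0965
R=1: x+4/5x²=0 ⇒ x=−5/4=-1.2500; min R=1−1/(4·4/5)=0.6875>−1
Confirm numerically:
  x=-1.095: |R|=0.86422 <1
  x=-0.967: |R|=0.78107 <1
  x=-0.519: |R|=0.69649 <1
  x=-1.800: |R|=1.79200 >1
  x=-1.623: |R|=1.48430 >1
Interval (-1.2500, 0).

(-1.2500,0); λ=-1 ⇒ h* = (5/4)/1 = 1.2500.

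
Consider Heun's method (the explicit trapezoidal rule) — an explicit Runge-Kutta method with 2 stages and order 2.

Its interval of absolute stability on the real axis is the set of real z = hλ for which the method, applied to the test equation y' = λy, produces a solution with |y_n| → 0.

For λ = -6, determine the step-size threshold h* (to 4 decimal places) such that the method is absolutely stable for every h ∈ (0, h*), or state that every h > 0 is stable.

With y'=λy (z=hλ):
  order 2, 2-stage ⇒ R(z)=1+z+z^2/2
  (e.g. R(-0.83)=0.51445, |R|=0.51445)

Solve |R(x)|<1 on ℝ⁻.
x=-0.83: |R|=0.5145
|R(-1.74)|=0.7738 |R(-1.38)|=0.5722 |R(-1.06)|=0.5018
Bisect:
  x_lo=-2.8343 |R|=2.1823  x_hi=-0.2630 |R|=0.7716
  mid=-1.54865 |R|=0.65051 →hi
  mid=-2.19146 |R|=1.20979 →lo
  mid=-1.87005 |R|=0.87850 →hi
  mid=-2.03076 |R|=1.03123 →lo
  mid=-1.95040 |R|=0.95163 →hi
  mid=-1.99058 |R|=0.99062 →hi
  mid=-2.01067 |R|=1.01072 →lo
  mid=-2.00062 |R|=1.00062 →lo
  mid=-1.99560 |R|=0.99561 →hi
  mid=-1.99811 |R|=0.99811 →hi
  ...
  [-2.00015,-2.00000] ⇒ x*=-2.0000
Stable set (-2.0000, 0).

(-2.0000,0); λ=-6 ⇒ h* = 0.3333.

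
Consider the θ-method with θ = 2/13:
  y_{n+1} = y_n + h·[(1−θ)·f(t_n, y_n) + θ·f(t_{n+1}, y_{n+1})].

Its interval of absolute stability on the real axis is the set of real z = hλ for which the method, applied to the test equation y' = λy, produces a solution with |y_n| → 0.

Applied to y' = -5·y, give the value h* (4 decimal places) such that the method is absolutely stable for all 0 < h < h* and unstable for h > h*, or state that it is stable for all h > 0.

Set f=λy, z=hλ:
  y_{n+1} = y_n + z·[11/13·y_n + 2/13·y_{n+1}] ⇒ (1 − 2/13z)y_{n+1} = (1 + 11/13z)y_n
  ⇒ R(z) = (1 + 11/13z)/(1 − 2/13z).

Find x<0 with |R(x)|<1.
x=-1.26: |R|=0.0554
R=−1: 1+11/13x = −1+2/13x ⇒ -9/13x=2 ⇒ x=2/(-9/13)=-2.8889
Confirm numerically:
  x=-2.166: |R|=0.62462 <1
  x=-2.122: |R|=0.59974 <1
  x=-1.873: |R|=0.45402 <1
  x=-3.039: |R|=1.07081 >1
  x=-2.922: |R|=1.01581 >1
So |R|<1 on (-2.8889, 0).

(-2.8889,0); λ=-5 ⇒ h* = (26/9)/5 = 0.5778.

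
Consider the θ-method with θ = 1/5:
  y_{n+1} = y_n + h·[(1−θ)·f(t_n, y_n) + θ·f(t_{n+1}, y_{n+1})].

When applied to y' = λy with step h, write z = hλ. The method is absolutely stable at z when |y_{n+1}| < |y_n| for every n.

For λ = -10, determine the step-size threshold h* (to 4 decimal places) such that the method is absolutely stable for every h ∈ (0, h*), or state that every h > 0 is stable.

(-3.3333,0); λ=-10 ⇒ h* = (10/3)/10 = 0.3333.

Test eqn y'=λy, z=hλ:
  y_{n+1} = y_n + z·[4/5·y_n + 1/5·y_{n+1}] ⇒ (1 − 1/5z)y_{n+1} = (1 + 4/5z)y_n
  ⇒ R(z) = (1 + 4/5z)/(1 − 1/5z).

Solve |R(x)|<1 on ℝ⁻.
x=-1.56: |R|=0.1890
R=−1: 1+4/5x = −1+1/5x ⇒ -3/5x=2 ⇒ x=2/(-3/5)=-3.3333
Confirm numerically:
  x=-3.252: |R|=0.97043 <1
  x=-3.151: |R|=0.93289 <1
  x=-2.010: |R|=0.43367 <1
  x=-3.745: |R|=1.14122 >1
  x=-3.573: |R|=1.08387 >1
  x=-3.425: |R|=1.03264 >1
Stable set (-3.3333, 0).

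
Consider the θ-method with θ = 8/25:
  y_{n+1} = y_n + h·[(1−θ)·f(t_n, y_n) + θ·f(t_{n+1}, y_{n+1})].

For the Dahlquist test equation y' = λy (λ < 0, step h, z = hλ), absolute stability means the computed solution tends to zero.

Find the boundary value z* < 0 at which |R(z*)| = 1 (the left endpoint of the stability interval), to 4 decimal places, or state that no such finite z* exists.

z* = -5.5556.

Set f=λy, z=hλ:
  y_{n+1} = y_n + z·[17/25·y_n + 8/25·y_{n+1}] ⇒ (1 − 8/25z)y_{n+1} = (1 + 17/25z)y_n
  Hence R(z) = (1 + 17/25z)/(1 − 8/25z).

Need |R(x)|<1, x<0.
x=-0.54: |R|=0.5396
R=−1: 1+17/25x = −1+8/25x ⇒ -9/25x=2 ⇒ x=2/(-9/25)=-5.5556
Confirm numerically:
  x=-5.476: |R|=0.98959 <1
  x=-4.581: |R|=0.85772 <1
  x=-2.305: |R|=0.32654 <1
  x=-5.863: |R|=1.03848 >1
  x=-5.577: |R|=1.00277 >1
So |R|<1 on (-5.5556, 0).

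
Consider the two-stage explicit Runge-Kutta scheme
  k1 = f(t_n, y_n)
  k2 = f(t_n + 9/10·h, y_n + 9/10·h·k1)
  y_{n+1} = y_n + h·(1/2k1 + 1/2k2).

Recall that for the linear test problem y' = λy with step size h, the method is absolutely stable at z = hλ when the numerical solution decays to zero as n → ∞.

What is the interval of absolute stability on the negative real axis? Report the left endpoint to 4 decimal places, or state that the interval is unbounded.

With y'=λy (z=hλ):
  k1=λy_n ⇒ h·k1=z·y_n;  k2=λ(1+9/10z)y_n ⇒ h·k2=z(1+9/10z)y_n
  y_{n+1}/y_n = 1 + 1/2z + 1/2z(1+9/10z) = 1 + z + 9/20z²
  R(z) = 1 + z + 9/20z².

Solve |R(x)|<1 on ℝ⁻.
x=-0.76: |R|=0.4999
R=1: x+9/20x²=0 ⇒ x=−20/9=-2.2222; min R=1−1/(4·9/20)=0.4444>−1
Confirm numerically:
  x=-2.110: |R|=0.89345 <1
  x=-1.739: |R|=0.62185 <1
  x=-1.115: |R|=0.44445 <1
  x=-2.562: |R|=1.39173 >1
  x=-2.304: |R|=1.08479 >1
Stable set (-2.2222, 0).

z∈(-2.2222,0).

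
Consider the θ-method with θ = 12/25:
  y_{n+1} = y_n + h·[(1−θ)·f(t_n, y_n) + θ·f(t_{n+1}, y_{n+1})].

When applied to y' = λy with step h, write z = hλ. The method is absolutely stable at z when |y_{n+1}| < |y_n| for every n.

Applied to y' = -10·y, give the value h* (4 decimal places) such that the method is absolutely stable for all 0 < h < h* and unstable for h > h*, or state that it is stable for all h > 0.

(-50.0000,0); λ=-10 ⇒ h* = (50)/10 = 5.0000.

Test eqn y'=λy, z=hλ:
  y_{n+1} = y_n + z·[13/25·y_n + 12/25·y_{n+1}] ⇒ (1 − 12/25z)y_{n+1} = (1 + 13/25z)y_n
  R(z) = (1 + 13/25z)/(1 − 12/25z).

Solve |R(x)|<1 on ℝ⁻.
x=-0.68: |R|=0.4873
R=−1: 1+13/25x = −1+12/25x ⇒ -1/25x=2 ⇒ x=2/(-1/25)=-50.0000
Confirm numerically:
  x=-47.196: |R|=0.99526 <1
  x=-39.619: |R|=0.97926 <1
  x=-24.138: |R|=0.91781 <1
  x=-50.408: |R|=1.00065 >1
  x=-50.405: |R|=1.00064 >1
  x=-50.055: |R|=1.00009 >1
So |R|<1 on (-50.0000, 0).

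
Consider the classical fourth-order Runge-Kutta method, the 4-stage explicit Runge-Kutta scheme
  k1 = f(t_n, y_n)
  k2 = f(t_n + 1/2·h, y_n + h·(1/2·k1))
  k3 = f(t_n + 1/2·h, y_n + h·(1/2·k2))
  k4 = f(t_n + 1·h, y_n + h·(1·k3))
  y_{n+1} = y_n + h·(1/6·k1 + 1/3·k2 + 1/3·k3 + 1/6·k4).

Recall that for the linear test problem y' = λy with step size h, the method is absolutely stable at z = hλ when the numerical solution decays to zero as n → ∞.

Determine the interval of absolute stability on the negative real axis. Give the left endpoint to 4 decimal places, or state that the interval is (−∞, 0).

(-2.7853, 0).

On y'=λy, z=hλ:
  order 4, 4-stage ⇒ R(z)=1+z+z^2/2+z^3/6+z^4/24
  (e.g. R(-1.66)=0.27181, |R|=0.27181)

Need |R(x)|<1, x<0.
x=-1.66: |R|=0.2718
|R(-3.01)|=1.3951 |R(-1.74)|=0.2777 |R(-0.84)|=0.4348
Bisect:
  x_lo=-3.5136 |R|=2.7801  x_hi=-0.3837 |R|=0.6814
  mid=-1.94867 |R|=0.31752 →hi
  mid=-2.73114 |R|=0.92138 →hi
  mid=-3.12238 |R|=1.63911 →lo
  mid=-2.92676 |R|=1.23510 →lo
  mid=-2.82895 |R|=1.06785 →lo
  mid=-2.78005 |R|=0.99212 →hi
  mid=-2.80450 |R|=1.02935 →lo
  mid=-2.79228 |R|=1.01058 →lo
  ...
  [-2.78540,-2.78521] ⇒ x*=-2.7853
Stable set (-2.7853, 0).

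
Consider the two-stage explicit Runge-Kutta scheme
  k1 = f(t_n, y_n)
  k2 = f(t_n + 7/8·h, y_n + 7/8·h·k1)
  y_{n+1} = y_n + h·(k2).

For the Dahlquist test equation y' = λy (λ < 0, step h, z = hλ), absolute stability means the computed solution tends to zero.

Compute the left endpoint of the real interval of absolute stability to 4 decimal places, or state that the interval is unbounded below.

On y'=λy, z=hλ:
  k1=λy_n ⇒ h·k1=z·y_n;  k2=λ(1+7/8z)y_n ⇒ h·k2=z(1+7/8z)y_n
  y_{n+1}/y_n = 1 + z(1+7/8z) = 1 + z + 7/8z²
  ⇒ R(z) = 1 + z + 7/8z².

Find x<0 with |R(x)|<1.
x=-0.65: |R|=0.7197
R=1: x+7/8x²=0 ⇒ x=−8/7=-1.1429; min R=1−1/(4·7/8)=0.7143>−1
Confirm numerically:
  x=-1.071: |R|=0.93266 <1
  x=-0.874: |R|=0.79439 <1
  x=-0.855: |R|=0.78465 <1
  x=-0.601: |R|=0.71505 <1
  x=-1.728: |R|=1.88474 >1
  x=-1.603: |R|=1.64541 >1
  x=-1.246: |R|=1.11245 >1
So |R|<1 on (-1.1429, 0).

left endpoint -1.1429.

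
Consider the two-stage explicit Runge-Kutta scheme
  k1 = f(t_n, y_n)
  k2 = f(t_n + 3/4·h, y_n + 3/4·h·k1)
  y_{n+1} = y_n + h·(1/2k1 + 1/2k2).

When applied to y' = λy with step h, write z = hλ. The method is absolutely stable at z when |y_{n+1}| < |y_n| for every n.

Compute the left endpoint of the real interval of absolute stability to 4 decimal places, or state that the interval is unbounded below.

Test eqn y'=λy, z=hλ:
  k1=λy_n ⇒ h·k1=z·y_n;  k2=λ(1+3/4z)y_n ⇒ h·k2=z(1+3/4z)y_n
  y_{n+1}/y_n = 1 + 1/2z + 1/2z(1+3/4z) = 1 + z + 3/8z²
  so R(z) = 1 + z + 3/8z².

Boundary: |R(x)|=1, x<0.
x=-0.8: |R|=0.4400
R=1: x+3/8x²=0 ⇒ x=−8/3=-2.6667; min R=1−1/(4·3/8)=0.3333>−1
Confirm numerically:
  x=-2.549: |R|=0.88753 <1
  x=-2.344: |R|=0.71638 <1
  x=-1.758: |R|=0.40096 <1
  x=-3.255: |R|=1.71813 >1
  x=-2.747: |R|=1.08275 >1
  x=-2.699: |R|=1.03273 >1
Interval (-2.6667, 0).

left endpoint -2.6667.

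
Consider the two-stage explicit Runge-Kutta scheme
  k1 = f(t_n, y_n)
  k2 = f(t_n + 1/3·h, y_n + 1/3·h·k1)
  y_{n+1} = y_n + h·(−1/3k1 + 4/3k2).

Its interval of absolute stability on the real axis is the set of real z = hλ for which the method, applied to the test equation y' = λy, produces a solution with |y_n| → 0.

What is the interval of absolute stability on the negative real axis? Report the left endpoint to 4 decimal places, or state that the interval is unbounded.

(-2.2500, 0).

On y'=λy, z=hλ:
  k1=λy_n ⇒ h·k1=z·y_n;  k2=λ(1+1/3z)y_n ⇒ h·k2=z(1+1/3z)y_n
  y_{n+1}/y_n = 1 − 1/3z + 4/3z(1+1/3z) = 1 + z + 4/9z²
  so R(z) = 1 + z + 4/9z².

Need |R(x)|<1, x<0.
x=-1.23: |R|=0.4424
R=1: x+4/9x²=0 ⇒ x=−9/4=-2.2500; min R=1−1/(4·4/9)=0.4375>−1
Confirm numerically:
  x=-1.991: |R|=0.77081 <1
  x=-1.485: |R|=0.49510 <1
  x=-1.080: |R|=0.43840 <1
  x=-2.675: |R|=1.50528 >1
  x=-2.486: |R|=1.26075 >1
  x=-2.305: |R|=1.05634 >1
So |R|<1 on (-2.2500, 0).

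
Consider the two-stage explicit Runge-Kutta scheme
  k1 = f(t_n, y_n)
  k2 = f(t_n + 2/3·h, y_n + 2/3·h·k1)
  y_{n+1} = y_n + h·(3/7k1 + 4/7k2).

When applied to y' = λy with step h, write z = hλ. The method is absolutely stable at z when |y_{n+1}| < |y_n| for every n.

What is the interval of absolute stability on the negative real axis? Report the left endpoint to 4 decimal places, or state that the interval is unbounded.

z∈(-2.6250,0).

With y'=λy (z=hλ):
  k1=λy_n ⇒ h·k1=z·y_n;  k2=λ(1+2/3z)y_n ⇒ h·k2=z(1+2/3z)y_n
  y_{n+1}/y_n = 1 + 3/7z + 4/7z(1+2/3z) = 1 + z + 8/21z²
  R(z) = 1 + z + 8/21z².

Need |R(x)|<1, x<0.
x=-0.87: |R|=0.4183
R=1: x+8/21x²=0 ⇒ x=−21/8=-2.6250; min R=1−1/(4·8/21)=0.3438>−1
Confirm numerically:
  x=-2.278: |R|=0.69887 <1
  x=-2.224: |R|=0.66026 <1
  x=-2.072: |R|=0.56350 <1
  x=-2.872: |R|=1.27024 >1
  x=-2.786: |R|=1.17087 >1
  x=-2.747: |R|=1.12767 >1
So |R|<1 on (-2.6250, 0).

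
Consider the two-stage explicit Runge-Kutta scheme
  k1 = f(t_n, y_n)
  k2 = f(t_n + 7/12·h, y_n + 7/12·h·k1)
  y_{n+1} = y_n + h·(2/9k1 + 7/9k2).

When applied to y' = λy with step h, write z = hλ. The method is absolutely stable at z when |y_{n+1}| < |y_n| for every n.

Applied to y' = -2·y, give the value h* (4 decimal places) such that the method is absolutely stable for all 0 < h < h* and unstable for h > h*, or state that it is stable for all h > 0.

Test eqn y'=λy, z=hλ:
  k1=λy_n ⇒ h·k1=z·y_n;  k2=λ(1+7/12z)y_n ⇒ h·k2=z(1+7/12z)y_n
  y_{n+1}/y_n = 1 + 2/9z + 7/9z(1+7/12z) = 1 + z + 49/108z²
  R(z) = 1 + z + 49/108z².

Boundary: |R(x)|=1, x<0.
x=-1.01: |R|=0.4528
R=1: x+49/108x²=0 ⇒ x=−108/49=-2.2041; min R=1−1/(4·49/108)=0.4490>−1
Confirm numerically:
  x=-2.089: |R|=0.89093 <1
  x=-1.329: |R|=0.47235 <1
  x=-1.081: |R|=0.44918 <1
  x=-0.963: |R|=0.45775 <1
  x=-2.692: |R|=1.59593 >1
  x=-2.677: |R|=1.57439 >1
  x=-2.415: |R|=1.23110 >1
Interval (-2.2041, 0).

(-2.2041,0); λ=-2 ⇒ h* = (108/49)/2 = 1.1020.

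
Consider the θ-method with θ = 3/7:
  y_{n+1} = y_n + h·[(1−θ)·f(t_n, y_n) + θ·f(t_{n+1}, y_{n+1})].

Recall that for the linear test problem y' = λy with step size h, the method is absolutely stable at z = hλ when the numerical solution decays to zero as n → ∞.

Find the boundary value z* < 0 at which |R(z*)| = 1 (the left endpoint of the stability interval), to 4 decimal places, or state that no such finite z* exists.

Set f=λy, z=hλ:
  y_{n+1} = y_n + z·[4/7·y_n + 3/7·y_{n+1}] ⇒ (1 − 3/7z)y_{n+1} = (1 + 4/7z)y_n
  Hence R(z) = (1 + 4/7z)/(1 − 3/7z).

Boundary: |R(x)|=1, x<0.
x=-0.81: |R|=0.3987
R=−1: 1+4/7x = −1+3/7x ⇒ -1/7x=2 ⇒ x=2/(-1/7)=-14.0000
Confirm numerically:
  x=-13.824: |R|=0.99637 <1
  x=-12.223: |R|=0.95931 <1
  x=-10.911: |R|=0.92226 <1
  x=-9.446: |R|=0.87113 <1
  x=-14.531: |R|=1.01050 >1
  x=-14.486: |R|=1.00963 >1
  x=-14.305: |R|=1.00611 >1
Interval (-14.0000, 0).

left endpoint -14.0000.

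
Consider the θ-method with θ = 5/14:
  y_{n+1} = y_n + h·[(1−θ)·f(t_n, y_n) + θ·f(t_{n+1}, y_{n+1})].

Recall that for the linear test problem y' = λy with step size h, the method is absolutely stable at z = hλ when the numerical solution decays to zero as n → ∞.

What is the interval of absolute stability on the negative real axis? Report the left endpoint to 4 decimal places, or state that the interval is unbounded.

(-7.0000, 0).

Test eqn y'=λy, z=hλ:
  y_{n+1} = y_n + z·[9/14·y_n + 5/14·y_{n+1}] ⇒ (1 − 5/14z)y_{n+1} = (1 + 9/14z)y_n
  so R(z) = (1 + 9/14z)/(1 − 5/14z).

Boundary: |R(x)|=1, x<0.
x=-0.42: |R|=0.6348
R=−1: 1+9/14x = −1+5/14x ⇒ -2/7x=2 ⇒ x=2/(-2/7)=-7.0000
Confirm numerically:
  x=-6.165: |R|=0.92549 <1
  x=-5.050: |R|=0.80127 <1
  x=-3.017: |R|=0.45223 <1
  x=-7.567: |R|=1.04375 >1
  x=-7.171: |R|=1.01372 >1
So |R|<1 on (-7.0000, 0).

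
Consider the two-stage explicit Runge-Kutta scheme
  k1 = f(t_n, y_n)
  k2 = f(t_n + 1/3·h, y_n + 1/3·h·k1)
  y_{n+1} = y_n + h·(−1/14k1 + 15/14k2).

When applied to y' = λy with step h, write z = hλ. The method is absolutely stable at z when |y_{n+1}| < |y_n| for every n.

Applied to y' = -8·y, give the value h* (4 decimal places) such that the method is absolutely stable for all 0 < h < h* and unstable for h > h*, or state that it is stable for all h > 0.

(-2.8000,0); λ=-8 ⇒ h* = (14/5)/8 = 0.3500.

Set f=λy, z=hλ:
  k1=λy_n ⇒ h·k1=z·y_n;  k2=λ(1+1/3z)y_n ⇒ h·k2=z(1+1/3z)y_n
  y_{n+1}/y_n = 1 − 1/14z + 15/14z(1+1/3z) = 1 + z + 5/14z²
  R(z) = 1 + z + 5/14z².

Solve |R(x)|<1 on ℝ⁻.
x=-0.71: |R|=0.4700
R=1: x+5/14x²=0 ⇒ x=−14/5=-2.8000; min R=1−1/(4·5/14)=0.3000>−1
Confirm numerically:
  x=-2.695: |R|=0.89894 <1
  x=-2.130: |R|=0.49032 <1
  x=-1.565: |R|=0.30972 <1
  x=-3.060: |R|=1.28414 >1
  x=-2.822: |R|=1.02217 >1
Interval (-2.8000, 0).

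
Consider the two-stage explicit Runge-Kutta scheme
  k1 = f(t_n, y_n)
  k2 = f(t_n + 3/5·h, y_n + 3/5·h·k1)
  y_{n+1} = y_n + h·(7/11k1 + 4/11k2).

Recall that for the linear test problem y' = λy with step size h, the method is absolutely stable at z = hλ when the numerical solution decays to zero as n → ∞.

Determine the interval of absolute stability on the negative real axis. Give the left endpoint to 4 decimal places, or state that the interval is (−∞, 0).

Set f=λy, z=hλ:
  k1=λy_n ⇒ h·k1=z·y_n;  k2=λ(1+3/5z)y_n ⇒ h·k2=z(1+3/5z)y_n
  y_{n+1}/y_n = 1 + 7/11z + 4/11z(1+3/5z) = 1 + z + 12/55z²
  Hence R(z) = 1 + z + 12/55z².

Boundary: |R(x)|=1, x<0.
x=-0.44: |R|=0.6022
R=1: x+12/55x²=0 ⇒ x=−55/12=-4.5833; min R=1−1/(4·12/55)=-0.1458>−1
Confirm numerically:
  x=-4.530: |R|=0.94729 <1
  x=-3.128: |R|=0.00677 <1
  x=-2.403: |R|=0.14313 <1
  x=-5.160: |R|=1.64922 >1
  x=-5.125: |R|=1.60568 >1
  x=-4.939: |R|=1.38327 >1
Interval (-4.5833, 0).

z∈(-4.5833,0).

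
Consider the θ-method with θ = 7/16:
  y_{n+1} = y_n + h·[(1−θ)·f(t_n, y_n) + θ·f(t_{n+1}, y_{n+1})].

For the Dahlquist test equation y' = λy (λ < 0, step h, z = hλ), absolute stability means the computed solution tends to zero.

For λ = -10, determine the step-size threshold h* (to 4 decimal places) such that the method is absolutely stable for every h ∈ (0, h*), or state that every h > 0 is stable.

Set f=λy, z=hλ:
  y_{n+1} = y_n + z·[9/16·y_n + 7/16·y_{n+1}] ⇒ (1 − 7/16z)y_{n+1} = (1 + 9/16z)y_n
  R(z) = (1 + 9/16z)/(1 − 7/16z).

Find x<0 with |R(x)|<1.
x=-0.57: |R|=0.5438
R=−1: 1+9/16x = −1+7/16x ⇒ -1/8x=2 ⇒ x=2/(-1/8)=-16.0000
Confirm numerically:
  x=-14.633: |R|=0.97691 <1
  x=-13.913: |R|=0.96319 <1
  x=-11.895: |R|=0.91729 <1
  x=-9.426: |R|=0.83962 <1
  x=-16.044: |R|=1.00069 >1
  x=-16.042: |R|=1.00065 >1
Stable set (-16.0000, 0).

(-16.0000,0); λ=-10 ⇒ h* = (16)/10 = 1.6000.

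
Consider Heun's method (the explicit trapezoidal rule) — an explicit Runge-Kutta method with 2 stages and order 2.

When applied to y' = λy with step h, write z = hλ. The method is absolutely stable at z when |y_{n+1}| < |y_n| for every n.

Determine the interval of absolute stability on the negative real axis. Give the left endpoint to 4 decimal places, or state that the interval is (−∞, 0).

z∈(-2.0000,0).

Set f=λy, z=hλ:
  order 2, 2-stage ⇒ R(z)=1+z+z^2/2
  (e.g. R(-0.73)=0.53645, |R|=0.53645)

Solve |R(x)|<1 on ℝ⁻.
x=-0.73: |R|=0.5364
|R(-1.73)|=0.7664 |R(-1.06)|=0.5018 |R(-0.55)|=0.6013
Bisect:
  x_lo=-2.8159 |R|=2.1488  x_hi=-0.1038 |R|=0.9016
  mid=-1.45985 |R|=0.60573 →hi
  mid=-2.13789 |R|=1.14739 →lo
  mid=-1.79887 |R|=0.81910 →hi
  mid=-1.96838 |R|=0.96888 →hi
  mid=-2.05313 |R|=1.05454 →lo
  mid=-2.01075 |R|=1.01081 →lo
  mid=-1.98957 |R|=0.98962 →hi
  mid=-2.00016 |R|=1.00016 →lo
  ...
  [-2.00016,-1.99999] ⇒ x*=-2.0000
Stable set (-2.0000, 0).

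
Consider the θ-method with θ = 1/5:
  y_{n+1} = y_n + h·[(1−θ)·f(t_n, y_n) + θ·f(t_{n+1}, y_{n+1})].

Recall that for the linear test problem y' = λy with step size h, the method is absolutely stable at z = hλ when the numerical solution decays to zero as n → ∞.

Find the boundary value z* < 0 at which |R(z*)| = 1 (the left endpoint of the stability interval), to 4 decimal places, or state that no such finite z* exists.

On y'=λy, z=hλ:
  y_{n+1} = y_n + z·[4/5·y_n + 1/5·y_{n+1}] ⇒ (1 − 1/5z)y_{n+1} = (1 + 4/5z)y_n
  so R(z) = (1 + 4/5z)/(1 − 1/5z).

Solve |R(x)|<1 on ℝ⁻.
x=-0.4: |R|=0.6296
R=−1: 1+4/5x = −1+1/5x ⇒ -3/5x=2 ⇒ x=2/(-3/5)=-3.3333
Confirm numerically:
  x=-3.021: |R|=0.88318 <1
  x=-2.963: |R|=0.86048 <1
  x=-1.997: |R|=0.42704 <1
  x=-1.555: |R|=0.18612 <1
  x=-3.673: |R|=1.11749 >1
  x=-3.601: |R|=1.09336 >1
  x=-3.478: |R|=1.05119 >1
Interval (-3.3333, 0).

left endpoint -3.3333.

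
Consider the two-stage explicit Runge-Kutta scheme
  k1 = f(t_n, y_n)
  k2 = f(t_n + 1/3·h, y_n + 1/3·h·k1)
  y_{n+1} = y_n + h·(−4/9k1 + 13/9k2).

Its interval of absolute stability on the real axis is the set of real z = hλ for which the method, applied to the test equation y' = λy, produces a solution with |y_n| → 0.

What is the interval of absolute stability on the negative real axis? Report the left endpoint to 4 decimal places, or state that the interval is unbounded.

z∈(-2.0769,0).

Test eqn y'=λy, z=hλ:
  k1=λy_n ⇒ h·k1=z·y_n;  k2=λ(1+1/3z)y_n ⇒ h·k2=z(1+1/3z)y_n
  y_{n+1}/y_n = 1 − 4/9z + 13/9z(1+1/3z) = 1 + z + 13/27z²
  ⇒ R(z) = 1 + z + 13/27z².

Solve |R(x)|<1 on ℝ⁻.
x=-1.62: |R|=0.6436
R=1: x+13/27x²=0 ⇒ x=−27/13=-2.0769; min R=1−1/(4·13/27)=0.4808>−1
Confirm numerically:
  x=-1.877: |R|=0.81932 <1
  x=-1.478: |R|=0.57379 <1
  x=-1.337: |R|=0.52368 <1
  x=-0.892: |R|=0.49110 <1
  x=-2.594: |R|=1.64581 >1
  x=-2.267: |R|=1.20747 >1
  x=-2.193: |R|=1.12256 >1
So |R|<1 on (-2.0769, 0).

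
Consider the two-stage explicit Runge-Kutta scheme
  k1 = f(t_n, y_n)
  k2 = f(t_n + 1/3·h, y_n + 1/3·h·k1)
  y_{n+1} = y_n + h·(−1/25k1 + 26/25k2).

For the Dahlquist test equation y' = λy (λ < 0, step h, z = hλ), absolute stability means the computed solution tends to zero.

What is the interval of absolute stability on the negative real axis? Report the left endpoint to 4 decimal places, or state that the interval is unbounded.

On y'=λy, z=hλ:
  k1=λy_n ⇒ h·k1=z·y_n;  k2=λ(1+1/3z)y_n ⇒ h·k2=z(1+1/3z)y_n
  y_{n+1}/y_n = 1 − 1/25z + 26/25z(1+1/3z) = 1 + z + 26/75z²
  R(z) = 1 + z + 26/75z².

Boundary: |R(x)|=1, x<0.
x=-0.76: |R|=0.4402
R=1: x+26/75x²=0 ⇒ x=−75/26=-2.8846; min R=1−1/(4·26/75)=0.2788>−1
Confirm numerically:
  x=-2.823: |R|=0.93970 <1
  x=-2.432: |R|=0.61840 <1
  x=-1.540: |R|=0.28215 <1
  x=-3.479: |R|=1.71686 >1
  x=-3.024: |R|=1.14612 >1
Interval (-2.8846, 0).

z∈(-2.8846,0).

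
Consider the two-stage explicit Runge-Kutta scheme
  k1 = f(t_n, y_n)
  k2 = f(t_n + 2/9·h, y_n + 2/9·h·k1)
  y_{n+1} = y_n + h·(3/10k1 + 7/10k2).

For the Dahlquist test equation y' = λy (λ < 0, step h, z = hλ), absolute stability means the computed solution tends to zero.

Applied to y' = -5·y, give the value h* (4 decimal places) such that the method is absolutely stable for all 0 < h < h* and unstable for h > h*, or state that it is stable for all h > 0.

With y'=λy (z=hλ):
  k1=λy_n ⇒ h·k1=z·y_n;  k2=λ(1+2/9z)y_n ⇒ h·k2=z(1+2/9z)y_n
  y_{n+1}/y_n = 1 + 3/10z + 7/10z(1+2/9z) = 1 + z + 7/45z²
  R(z) = 1 + z + 7/45z².

Solve |R(x)|<1 on ℝ⁻.
x=-1.39: |R|=0.0895
R=1: x+7/45x²=0 ⇒ x=−45/7=-6.4286; min R=1−1/(4·7/45)=-0.6071>−1
Confirm numerically:
  x=-6.387: |R|=0.95870 <1
  x=-5.036: |R|=0.09091 <1
  x=-3.212: |R|=0.60714 <1
  x=-7.024: |R|=1.65058 >1
  x=-6.921: |R|=1.53015 >1
  x=-6.801: |R|=1.39400 >1
Stable set (-6.4286, 0).

(-6.4286,0); λ=-5 ⇒ h* = (45/7)/5 = 1.2857.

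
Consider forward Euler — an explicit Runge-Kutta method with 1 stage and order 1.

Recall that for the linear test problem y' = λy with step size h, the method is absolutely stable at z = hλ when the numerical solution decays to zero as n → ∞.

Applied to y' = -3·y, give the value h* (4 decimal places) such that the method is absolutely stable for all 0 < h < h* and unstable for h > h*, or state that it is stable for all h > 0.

(-2.0000,0); λ=-3 ⇒ h* = 0.6667.

Set f=λy, z=hλ:
  order 1, 1-stage ⇒ R(z)=1+z
  (e.g. R(-0.68)=0.32000, |R|=0.32000)

Boundary: |R(x)|=1, x<0.
x=-0.68: |R|=0.3200
|R(-1.46)|=0.4600 |R(-0.98)|=0.0200 |R(-0.94)|=0.0600
Bisect:
  x_lo=-2.7230 |R|=1.7230  x_hi=-0.1424 |R|=0.8576
  mid=-1.43270 |R|=0.43270 →hi
  mid=-2.07786 |R|=1.07786 →lo
  mid=-1.75528 |R|=0.75528 →hi
  mid=-1.91657 |R|=0.91657 →hi
  mid=-1.99721 |R|=0.99721 →hi
  mid=-2.03754 |R|=1.03754 →lo
  mid=-2.01738 |R|=1.01738 →lo
  mid=-2.00730 |R|=1.00730 →lo
  mid=-2.00225 |R|=1.00225 →lo
  mid=-1.99973 |R|=0.99973 →hi
  ...
  [-2.00005,-1.99989] ⇒ x*=-2.0000
Stable set (-2.0000, 0).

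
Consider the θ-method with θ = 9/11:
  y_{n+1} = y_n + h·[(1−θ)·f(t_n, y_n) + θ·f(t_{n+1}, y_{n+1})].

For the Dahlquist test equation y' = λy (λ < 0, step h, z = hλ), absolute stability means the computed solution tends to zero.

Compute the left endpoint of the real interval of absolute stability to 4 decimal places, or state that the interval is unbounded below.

Set f=λy, z=hλ:
  y_{n+1} = y_n + z·[2/11·y_n + 9/11·y_{n+1}] ⇒ (1 − 9/11z)y_{n+1} = (1 + 2/11z)y_n
  Hence R(z) = (1 + 2/11z)/(1 − 9/11z).

Need |R(x)|<1, x<0.
x=-0.7: |R|=0.5549
x=-2: |R|=0.2414
x=-10: |R|=0.0891
x=-100: |R|=0.2075
θ=9/11≥1/2 ⇒ |1+2/11x|<|1−9/11x| ∀x<0 ⇒ interval (−∞,0).

(−∞, 0) — no finite endpoint.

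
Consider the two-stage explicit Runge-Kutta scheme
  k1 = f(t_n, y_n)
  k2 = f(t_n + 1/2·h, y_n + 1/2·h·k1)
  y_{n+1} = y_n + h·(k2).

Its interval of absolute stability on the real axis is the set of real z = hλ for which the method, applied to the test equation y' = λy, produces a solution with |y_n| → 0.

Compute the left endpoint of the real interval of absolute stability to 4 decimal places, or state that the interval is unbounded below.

Test eqn y'=λy, z=hλ:
  k1=λy_n ⇒ h·k1=z·y_n;  k2=λ(1+1/2z)y_n ⇒ h·k2=z(1+1/2z)y_n
  y_{n+1}/y_n = 1 + z(1+1/2z) = 1 + z + 1/2z²
  Hence R(z) = 1 + z + 1/2z².

Need |R(x)|<1, x<0.
x=-0.7: |R|=0.5450
R=1: x+1/2x²=0 ⇒ x=−2=-2.0000; min R=1−1/(4·1/2)=0.5000>−1
Confirm numerically:
  x=-1.815: |R|=0.83211 <1
  x=-1.389: |R|=0.57566 <1
  x=-1.136: |R|=0.50925 <1
  x=-2.516: |R|=1.64913 >1
  x=-2.460: |R|=1.56580 >1
Stable set (-2.0000, 0).

z* = -2.0000.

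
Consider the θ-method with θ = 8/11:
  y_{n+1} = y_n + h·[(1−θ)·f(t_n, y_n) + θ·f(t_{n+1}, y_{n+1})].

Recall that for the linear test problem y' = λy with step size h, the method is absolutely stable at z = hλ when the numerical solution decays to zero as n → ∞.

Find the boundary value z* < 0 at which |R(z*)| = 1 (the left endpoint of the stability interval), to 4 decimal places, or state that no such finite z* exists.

(−∞, 0) — no finite endpoint.

With y'=λy (z=hλ):
  y_{n+1} = y_n + z·[3/11·y_n + 8/11·y_{n+1}] ⇒ (1 − 8/11z)y_{n+1} = (1 + 3/11z)y_n
  R(z) = (1 + 3/11z)/(1 − 8/11z).

Solve |R(x)|<1 on ℝ⁻.
x=-0.32: |R|=0.7404
x=-2: |R|=0.1852
x=-10: |R|=0.2088
x=-100: |R|=0.3564
θ=8/11≥1/2 ⇒ |1+3/11x|<|1−8/11x| ∀x<0 ⇒ stable on all of ℝ⁻.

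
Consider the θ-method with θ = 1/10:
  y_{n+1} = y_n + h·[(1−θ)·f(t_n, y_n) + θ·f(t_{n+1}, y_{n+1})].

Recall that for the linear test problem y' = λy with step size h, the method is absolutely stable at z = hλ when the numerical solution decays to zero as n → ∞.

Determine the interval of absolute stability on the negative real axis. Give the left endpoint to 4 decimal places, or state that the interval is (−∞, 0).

(-2.5000, 0).

On y'=λy, z=hλ:
  y_{n+1} = y_n + z·[9/10·y_n + 1/10·y_{n+1}] ⇒ (1 − 1/10z)y_{n+1} = (1 + 9/10z)y_n
  so R(z) = (1 + 9/10z)/(1 − 1/10z).

Solve |R(x)|<1 on ℝ⁻.
x=-1.74: |R|=0.4821
R=−1: 1+9/10x = −1+1/10x ⇒ -4/5x=2 ⇒ x=2/(-4/5)=-2.5000
Confirm numerically:
  x=-1.942: |R|=0.62619 <1
  x=-1.487: |R|=0.29451 <1
  x=-1.272: |R|=0.12846 <1
  x=-1.143: |R|=0.02576 <1
  x=-2.880: |R|=1.23602 >1
  x=-2.718: |R|=1.13713 >1
  x=-2.657: |R|=1.09923 >1
So |R|<1 on (-2.5000, 0).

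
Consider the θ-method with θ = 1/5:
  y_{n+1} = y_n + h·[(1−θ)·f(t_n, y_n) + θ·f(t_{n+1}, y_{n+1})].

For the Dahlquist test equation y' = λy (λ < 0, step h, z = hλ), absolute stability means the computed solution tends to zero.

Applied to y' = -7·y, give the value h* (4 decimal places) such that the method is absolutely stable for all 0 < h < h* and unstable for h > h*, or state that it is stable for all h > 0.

(-3.3333,0); λ=-7 ⇒ h* = (10/3)/7 = 0.4762.

On y'=λy, z=hλ:
  y_{n+1} = y_n + z·[4/5·y_n + 1/5·y_{n+1}] ⇒ (1 − 1/5z)y_{n+1} = (1 + 4/5z)y_n
  Hence R(z) = (1 + 4/5z)/(1 − 1/5z).

Find x<0 with |R(x)|<1.
x=-1.67: |R|=0.2519
R=−1: 1+4/5x = −1+1/5x ⇒ -3/5x=2 ⇒ x=2/(-3/5)=-3.3333
Confirm numerically:
  x=-3.083: |R|=0.90709 <1
  x=-2.466: |R|=0.65149 <1
  x=-2.343: |R|=0.59540 <1
  x=-3.765: |R|=1.14775 >1
  x=-3.600: |R|=1.09302 >1
Interval (-3.3333, 0).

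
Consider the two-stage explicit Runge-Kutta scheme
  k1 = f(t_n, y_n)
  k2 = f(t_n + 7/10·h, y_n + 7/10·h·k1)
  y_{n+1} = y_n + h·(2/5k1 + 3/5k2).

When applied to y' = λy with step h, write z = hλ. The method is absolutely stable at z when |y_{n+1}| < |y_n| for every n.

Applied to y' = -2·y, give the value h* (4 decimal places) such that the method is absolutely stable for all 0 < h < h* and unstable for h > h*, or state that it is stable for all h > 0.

(-2.3810,0); λ=-2 ⇒ h* = (50/21)/2 = 1.1905.

Test eqn y'=λy, z=hλ:
  k1=λy_n ⇒ h·k1=z·y_n;  k2=λ(1+7/10z)y_n ⇒ h·k2=z(1+7/10z)y_n
  y_{n+1}/y_n = 1 + 2/5z + 3/5z(1+7/10z) = 1 + z + 21/50z²
  Hence R(z) = 1 + z + 21/50z².

Solve |R(x)|<1 on ℝ⁻.
x=-1.41: |R|=0.4250
R=1: x+21/50x²=0 ⇒ x=−50/21=-2.3810; min R=1−1/(4·21/50)=0.4048>−1
Confirm numerically:
  x=-2.300: |R|=0.92180 <1
  x=-2.051: |R|=0.71577 <1
  x=-1.780: |R|=0.55073 <1
  x=-2.897: |R|=1.62790 >1
  x=-2.552: |R|=1.18334 >1
So |R|<1 on (-2.3810, 0).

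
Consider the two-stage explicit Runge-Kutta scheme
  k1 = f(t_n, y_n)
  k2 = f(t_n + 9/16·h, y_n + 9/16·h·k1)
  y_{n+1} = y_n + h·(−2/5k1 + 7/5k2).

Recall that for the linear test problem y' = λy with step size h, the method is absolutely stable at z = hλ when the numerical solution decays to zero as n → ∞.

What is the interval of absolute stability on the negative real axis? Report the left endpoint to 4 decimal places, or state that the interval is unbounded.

(-1.2698, 0).

Test eqn y'=λy, z=hλ:
  k1=λy_n ⇒ h·k1=z·y_n;  k2=λ(1+9/16z)y_n ⇒ h·k2=z(1+9/16z)y_n
  y_{n+1}/y_n = 1 − 2/5z + 7/5z(1+9/16z) = 1 + z + 63/80z²
  ⇒ R(z) = 1 + z + 63/80z².

Boundary: |R(x)|=1, x<0.
x=-1.42: |R|=1.1679
R=1: x+63/80x²=0 ⇒ x=−80/63=-1.2698; min R=1−1/(4·63/80)=0.6825>−1
Confirm numerically:
  x=-0.938: |R|=0.75488 <1
  x=-0.927: |R|=0.74972 <1
  x=-0.517: |R|=0.69349 <1
  x=-1.672: |R|=1.52952 >1
  x=-1.646: |R|=1.48759 >1
  x=-1.540: |R|=1.32763 >1
Stable set (-1.2698, 0).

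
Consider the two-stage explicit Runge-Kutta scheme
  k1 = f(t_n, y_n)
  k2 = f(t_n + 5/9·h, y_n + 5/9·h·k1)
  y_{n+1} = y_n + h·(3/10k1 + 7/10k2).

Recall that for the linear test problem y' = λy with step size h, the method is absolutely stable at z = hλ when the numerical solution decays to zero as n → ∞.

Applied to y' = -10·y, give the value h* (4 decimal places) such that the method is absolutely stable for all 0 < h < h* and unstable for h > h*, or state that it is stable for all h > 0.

Set f=λy, z=hλ:
  k1=λy_n ⇒ h·k1=z·y_n;  k2=λ(1+5/9z)y_n ⇒ h·k2=z(1+5/9z)y_n
  y_{n+1}/y_n = 1 + 3/10z + 7/10z(1+5/9z) = 1 + z + 7/18z²
  ⇒ R(z) = 1 + z + 7/18z².

Boundary: |R(x)|=1, x<0.
x=-0.7: |R|=0.4906
R=1: x+7/18x²=0 ⇒ x=−18/7=-2.5714; min R=1−1/(4·7/18)=0.3571>−1
Confirm numerically:
  x=-2.203: |R|=0.68436 <1
  x=-2.173: |R|=0.66331 <1
  x=-1.378: |R|=0.36045 <1
  x=-1.076: |R|=0.37425 <1
  x=-3.094: |R|=1.62877 >1
  x=-2.961: |R|=1.44859 >1
  x=-2.694: |R|=1.12841 >1
So |R|<1 on (-2.5714, 0).

(-2.5714,0); λ=-10 ⇒ h* = (18/7)/10 = 0.2571.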